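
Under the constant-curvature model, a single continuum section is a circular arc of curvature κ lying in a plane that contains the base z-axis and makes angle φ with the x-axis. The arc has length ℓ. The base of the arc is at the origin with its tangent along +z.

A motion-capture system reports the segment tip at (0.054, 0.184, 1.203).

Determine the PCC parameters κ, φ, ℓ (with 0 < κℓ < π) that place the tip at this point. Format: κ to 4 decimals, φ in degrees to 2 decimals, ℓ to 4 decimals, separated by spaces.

ρ = √(x²+y²) = √(0.054² + 0.184²) = 0.19176
φ = atan2(y, x) mod 360° = atan2(0.184, 0.054) = 73.6442°
|p|² = ρ² + z² = 0.19176² + 1.203² = 1.48398
κ = 2ρ / |p|² = 2×0.19176 / 1.48398 = 0.25844
θ = 2·atan2(ρ, z) = 2·atan2(0.19176, 1.203) = 0.31614 rad
ℓ = θ/κ = 0.31614/0.25844 = 1.22328

0.2584 73.64 1.2233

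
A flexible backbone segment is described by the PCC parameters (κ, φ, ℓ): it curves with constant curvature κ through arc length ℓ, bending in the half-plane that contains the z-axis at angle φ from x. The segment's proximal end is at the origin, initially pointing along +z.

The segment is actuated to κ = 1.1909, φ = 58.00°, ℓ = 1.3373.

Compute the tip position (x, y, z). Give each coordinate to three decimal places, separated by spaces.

0.455 0.728 0.840

θ = κ·ℓ = 1.1909 × 1.3373 = 1.59259 rad
ρ = (1 − cos θ)/κ = (1 − -0.02179)/1.1909 = 0.85800
z = sin θ / κ = 0.99976/1.1909 = 0.83950
x = ρ cos φ = 0.85800 × cos(58.00°) = 0.45467
y = ρ sin φ = 0.85800 × sin(58.00°) = 0.72763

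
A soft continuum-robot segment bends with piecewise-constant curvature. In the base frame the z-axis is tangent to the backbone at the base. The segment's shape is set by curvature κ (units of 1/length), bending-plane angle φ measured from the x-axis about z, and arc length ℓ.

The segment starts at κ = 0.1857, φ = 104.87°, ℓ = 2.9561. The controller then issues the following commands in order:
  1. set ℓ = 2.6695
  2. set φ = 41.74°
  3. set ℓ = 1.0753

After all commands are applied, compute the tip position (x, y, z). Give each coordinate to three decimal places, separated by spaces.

0.080 0.071 1.068

initial: κ=0.1857, φ=104.87°, ℓ=2.9561
cmd 1: set ℓ=2.6695 → (κ,φ,ℓ)=(0.1857,104.87°,2.6695) → tip=(-0.1664,0.6265,2.5615)
cmd 2: set φ=41.74° → (κ,φ,ℓ)=(0.1857,41.74°,2.6695) → tip=(0.4837,0.4316,2.5615)
cmd 3: set ℓ=1.0753 → (κ,φ,ℓ)=(0.1857,41.74°,1.0753) → tip=(0.0798,0.0712,1.0682)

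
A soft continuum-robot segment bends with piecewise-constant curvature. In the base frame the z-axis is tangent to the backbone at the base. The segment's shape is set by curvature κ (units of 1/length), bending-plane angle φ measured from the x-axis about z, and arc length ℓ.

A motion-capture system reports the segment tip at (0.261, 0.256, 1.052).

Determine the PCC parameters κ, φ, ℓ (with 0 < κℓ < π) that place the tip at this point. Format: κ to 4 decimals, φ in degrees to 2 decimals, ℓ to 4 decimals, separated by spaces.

0.5895 44.45 1.1348

ρ = √(x²+y²) = √(0.261² + 0.256²) = 0.36559
φ = atan2(y, x) mod 360° = atan2(0.256, 0.261) = 44.4459°
|p|² = ρ² + z² = 0.36559² + 1.052² = 1.24036
κ = 2ρ / |p|² = 2×0.36559 / 1.24036 = 0.58949
θ = 2·atan2(ρ, z) = 2·atan2(0.36559, 1.052) = 0.66893 rad
ℓ = θ/κ = 0.66893/0.58949 = 1.13475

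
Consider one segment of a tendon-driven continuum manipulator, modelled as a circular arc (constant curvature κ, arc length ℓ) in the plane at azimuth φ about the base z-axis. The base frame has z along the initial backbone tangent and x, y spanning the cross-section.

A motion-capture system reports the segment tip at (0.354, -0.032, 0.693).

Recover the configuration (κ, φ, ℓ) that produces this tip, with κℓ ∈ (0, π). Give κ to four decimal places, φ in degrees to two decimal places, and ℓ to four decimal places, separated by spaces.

1.1719 354.83 0.8088

ρ = √(x²+y²) = √(0.354² + -0.032²) = 0.35544
φ = atan2(y, x) mod 360° = atan2(-0.032, 0.354) = 354.8348°
|p|² = ρ² + z² = 0.35544² + 0.693² = 0.60659
κ = 2ρ / |p|² = 2×0.35544 / 0.60659 = 1.17194
θ = 2·atan2(ρ, z) = 2·atan2(0.35544, 0.693) = 0.94784 rad
ℓ = θ/κ = 0.94784/1.17194 = 0.80878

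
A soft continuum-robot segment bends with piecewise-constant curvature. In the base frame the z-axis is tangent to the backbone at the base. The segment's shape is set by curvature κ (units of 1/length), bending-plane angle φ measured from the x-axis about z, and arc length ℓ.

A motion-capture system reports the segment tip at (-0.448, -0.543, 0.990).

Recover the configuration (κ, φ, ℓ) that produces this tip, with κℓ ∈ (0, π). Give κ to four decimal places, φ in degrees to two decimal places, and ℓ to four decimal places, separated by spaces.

0.9541 230.48 1.2957

ρ = √(x²+y²) = √(-0.448² + -0.543²) = 0.70396
φ = atan2(y, x) mod 360° = atan2(-0.543, -0.448) = 230.4758°
|p|² = ρ² + z² = 0.70396² + 0.990² = 1.47565
κ = 2ρ / |p|² = 2×0.70396 / 1.47565 = 0.95409
θ = 2·atan2(ρ, z) = 2·atan2(0.70396, 0.990) = 1.23623 rad
ℓ = θ/κ = 1.23623/0.95409 = 1.29571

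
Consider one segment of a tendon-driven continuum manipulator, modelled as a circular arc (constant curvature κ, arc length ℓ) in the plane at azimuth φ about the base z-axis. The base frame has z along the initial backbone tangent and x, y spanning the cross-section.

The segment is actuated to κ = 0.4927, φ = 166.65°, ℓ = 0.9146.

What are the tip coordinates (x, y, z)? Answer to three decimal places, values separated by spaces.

-0.197 0.047 0.884

θ = κ·ℓ = 0.4927 × 0.9146 = 0.45062 rad
ρ = (1 − cos θ)/κ = (1 − 0.90018)/0.4927 = 0.20261
z = sin θ / κ = 0.43553/0.4927 = 0.88396
x = ρ cos φ = 0.20261 × cos(166.65°) = -0.19713
y = ρ sin φ = 0.20261 × sin(166.65°) = 0.04678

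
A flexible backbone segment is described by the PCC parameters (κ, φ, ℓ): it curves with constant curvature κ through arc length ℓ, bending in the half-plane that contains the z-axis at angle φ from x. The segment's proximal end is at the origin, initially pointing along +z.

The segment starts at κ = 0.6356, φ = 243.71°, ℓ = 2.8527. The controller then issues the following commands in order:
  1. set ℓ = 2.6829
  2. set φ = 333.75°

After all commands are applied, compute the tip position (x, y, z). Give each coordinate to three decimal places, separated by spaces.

initial: κ=0.6356, φ=243.71°, ℓ=2.8527
cmd 1: set ℓ=2.6829 → (κ,φ,ℓ)=(0.6356,243.71°,2.6829) → tip=(-0.7903,-1.5997,1.5591)
cmd 2: set φ=333.75° → (κ,φ,ℓ)=(0.6356,333.75°,2.6829) → tip=(1.6002,-0.7891,1.5591)

1.600 -0.789 1.559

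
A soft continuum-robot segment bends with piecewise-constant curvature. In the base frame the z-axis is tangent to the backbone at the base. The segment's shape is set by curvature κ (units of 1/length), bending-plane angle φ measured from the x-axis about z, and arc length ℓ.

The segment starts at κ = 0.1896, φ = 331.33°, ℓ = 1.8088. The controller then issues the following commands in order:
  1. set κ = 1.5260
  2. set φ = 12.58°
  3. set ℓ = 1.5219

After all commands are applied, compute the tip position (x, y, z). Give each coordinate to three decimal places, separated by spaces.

initial: κ=0.1896, φ=331.33°, ℓ=1.8088
cmd 1: set κ=1.5260 → (κ,φ,ℓ)=(1.5260,331.33°,1.8088) → tip=(1.1086,-0.6062,0.2439)
cmd 2: set φ=12.58° → (κ,φ,ℓ)=(1.5260,12.58°,1.8088) → tip=(1.2332,0.2752,0.2439)
cmd 3: set ℓ=1.5219 → (κ,φ,ℓ)=(1.5260,12.58°,1.5219) → tip=(1.0763,0.2402,0.4788)

1.076 0.240 0.479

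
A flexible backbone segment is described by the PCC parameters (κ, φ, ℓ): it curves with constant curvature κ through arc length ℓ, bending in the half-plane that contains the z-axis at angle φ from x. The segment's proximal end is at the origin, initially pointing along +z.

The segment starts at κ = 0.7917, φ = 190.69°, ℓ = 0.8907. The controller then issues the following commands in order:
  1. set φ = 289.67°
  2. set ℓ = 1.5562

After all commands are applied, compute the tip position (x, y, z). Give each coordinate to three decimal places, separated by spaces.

0.284 -0.794 1.191

initial: κ=0.7917, φ=190.69°, ℓ=0.8907
cmd 1: set φ=289.67° → (κ,φ,ℓ)=(0.7917,289.67°,0.8907) → tip=(0.1014,-0.2837,0.8187)
cmd 2: set ℓ=1.5562 → (κ,φ,ℓ)=(0.7917,289.67°,1.5562) → tip=(0.2839,-0.7941,1.1913)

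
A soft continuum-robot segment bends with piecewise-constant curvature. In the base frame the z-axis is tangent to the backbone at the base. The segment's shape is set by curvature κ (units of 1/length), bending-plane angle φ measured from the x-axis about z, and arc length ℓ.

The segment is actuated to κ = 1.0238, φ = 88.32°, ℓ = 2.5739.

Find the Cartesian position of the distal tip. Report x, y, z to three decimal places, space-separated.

0.054 1.830 0.474

θ = κ·ℓ = 1.0238 × 2.5739 = 2.63516 rad
ρ = (1 − cos θ)/κ = (1 − -0.87448)/1.0238 = 1.83090
z = sin θ / κ = 0.48506/1.0238 = 0.47379
x = ρ cos φ = 1.83090 × cos(88.32°) = 0.05368
y = ρ sin φ = 1.83090 × sin(88.32°) = 1.83012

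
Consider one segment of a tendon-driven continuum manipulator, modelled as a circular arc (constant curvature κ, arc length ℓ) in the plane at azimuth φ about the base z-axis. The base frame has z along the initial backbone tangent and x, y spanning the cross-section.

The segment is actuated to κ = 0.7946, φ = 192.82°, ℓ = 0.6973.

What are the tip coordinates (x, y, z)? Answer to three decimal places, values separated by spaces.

-0.184 -0.042 0.662

θ = κ·ℓ = 0.7946 × 0.6973 = 0.55407 rad
ρ = (1 − cos θ)/κ = (1 − 0.85039)/0.7946 = 0.18829
z = sin θ / κ = 0.52616/0.7946 = 0.66217
x = ρ cos φ = 0.18829 × cos(192.82°) = -0.18359
y = ρ sin φ = 0.18829 × sin(192.82°) = -0.04178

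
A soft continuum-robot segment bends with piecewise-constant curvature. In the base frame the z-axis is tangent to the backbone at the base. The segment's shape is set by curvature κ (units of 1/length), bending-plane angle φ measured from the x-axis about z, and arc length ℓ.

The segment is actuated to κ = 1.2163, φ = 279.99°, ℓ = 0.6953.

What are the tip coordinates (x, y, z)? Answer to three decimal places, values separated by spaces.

θ = κ·ℓ = 1.2163 × 0.6953 = 0.84569 rad
ρ = (1 − cos θ)/κ = (1 − 0.66321)/1.2163 = 0.27690
z = sin θ / κ = 0.74843/1.2163 = 0.61533
x = ρ cos φ = 0.27690 × cos(279.99°) = 0.04803
y = ρ sin φ = 0.27690 × sin(279.99°) = -0.27270

0.048 -0.273 0.615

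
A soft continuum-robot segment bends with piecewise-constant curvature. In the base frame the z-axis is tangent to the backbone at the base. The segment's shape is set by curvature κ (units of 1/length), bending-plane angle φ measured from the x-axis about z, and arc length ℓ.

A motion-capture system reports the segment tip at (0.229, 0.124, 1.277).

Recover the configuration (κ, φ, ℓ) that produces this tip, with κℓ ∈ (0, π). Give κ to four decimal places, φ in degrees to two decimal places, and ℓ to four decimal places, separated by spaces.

ρ = √(x²+y²) = √(0.229² + 0.124²) = 0.26042
φ = atan2(y, x) mod 360° = atan2(0.124, 0.229) = 28.4349°
|p|² = ρ² + z² = 0.26042² + 1.277² = 1.69855
κ = 2ρ / |p|² = 2×0.26042 / 1.69855 = 0.30664
θ = 2·atan2(ρ, z) = 2·atan2(0.26042, 1.277) = 0.40234 rad
ℓ = θ/κ = 0.40234/0.30664 = 1.31211

0.3066 28.43 1.3121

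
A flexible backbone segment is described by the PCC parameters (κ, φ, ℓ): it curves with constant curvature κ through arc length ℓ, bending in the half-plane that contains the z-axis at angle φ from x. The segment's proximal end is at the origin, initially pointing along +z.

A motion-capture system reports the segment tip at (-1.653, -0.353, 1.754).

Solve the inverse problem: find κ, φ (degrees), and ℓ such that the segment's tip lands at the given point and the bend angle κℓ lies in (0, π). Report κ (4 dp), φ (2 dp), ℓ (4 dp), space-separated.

ρ = √(x²+y²) = √(-1.653² + -0.353²) = 1.69027
φ = atan2(y, x) mod 360° = atan2(-0.353, -1.653) = 192.0545°
|p|² = ρ² + z² = 1.69027² + 1.754² = 5.93353
κ = 2ρ / |p|² = 2×1.69027 / 5.93353 = 0.56974
θ = 2·atan2(ρ, z) = 2·atan2(1.69027, 1.754) = 1.53380 rad
ℓ = θ/κ = 1.53380/0.56974 = 2.69212

0.5697 192.05 2.6921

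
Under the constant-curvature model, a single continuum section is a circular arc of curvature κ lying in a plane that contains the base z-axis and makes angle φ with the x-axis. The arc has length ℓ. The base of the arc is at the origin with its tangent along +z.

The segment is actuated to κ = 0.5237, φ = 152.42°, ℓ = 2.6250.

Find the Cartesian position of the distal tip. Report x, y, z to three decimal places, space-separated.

-1.363 0.712 1.873

θ = κ·ℓ = 0.5237 × 2.6250 = 1.37471 rad
ρ = (1 − cos θ)/κ = (1 − 0.19483)/0.5237 = 1.53746
z = sin θ / κ = 0.98084/0.5237 = 1.87290
x = ρ cos φ = 1.53746 × cos(152.42°) = -1.36276
y = ρ sin φ = 1.53746 × sin(152.42°) = 0.71183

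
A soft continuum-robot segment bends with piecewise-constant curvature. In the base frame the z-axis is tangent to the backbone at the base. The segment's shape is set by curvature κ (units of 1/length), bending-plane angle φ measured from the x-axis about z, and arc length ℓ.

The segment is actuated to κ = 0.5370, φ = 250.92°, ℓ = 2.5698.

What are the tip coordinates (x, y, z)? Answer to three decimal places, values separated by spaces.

-0.493 -1.426 1.828

θ = κ·ℓ = 0.5370 × 2.5698 = 1.37998 rad
ρ = (1 − cos θ)/κ = (1 − 0.18966)/0.5370 = 1.50902
z = sin θ / κ = 0.98185/0.5370 = 1.82840
x = ρ cos φ = 1.50902 × cos(250.92°) = -0.49328
y = ρ sin φ = 1.50902 × sin(250.92°) = -1.42612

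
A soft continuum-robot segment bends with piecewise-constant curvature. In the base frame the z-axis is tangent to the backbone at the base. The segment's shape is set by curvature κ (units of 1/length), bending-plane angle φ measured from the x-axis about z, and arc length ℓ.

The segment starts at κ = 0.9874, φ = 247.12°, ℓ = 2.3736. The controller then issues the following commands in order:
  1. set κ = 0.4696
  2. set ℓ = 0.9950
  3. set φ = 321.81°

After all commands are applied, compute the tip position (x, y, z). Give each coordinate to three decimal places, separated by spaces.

initial: κ=0.9874, φ=247.12°, ℓ=2.3736
cmd 1: set κ=0.4696 → (κ,φ,ℓ)=(0.4696,247.12°,2.3736) → tip=(-0.4632,-1.0977,1.9117)
cmd 2: set ℓ=0.9950 → (κ,φ,ℓ)=(0.4696,247.12°,0.9950) → tip=(-0.0887,-0.2103,0.9592)
cmd 3: set φ=321.81° → (κ,φ,ℓ)=(0.4696,321.81°,0.9950) → tip=(0.1794,-0.1411,0.9592)

0.179 -0.141 0.959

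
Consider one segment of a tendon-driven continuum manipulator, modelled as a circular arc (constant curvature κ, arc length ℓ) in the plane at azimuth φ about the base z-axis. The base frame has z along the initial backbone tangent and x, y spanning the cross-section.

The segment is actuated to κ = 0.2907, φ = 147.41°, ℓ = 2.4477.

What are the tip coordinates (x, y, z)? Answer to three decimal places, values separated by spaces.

-0.703 0.450 2.246

θ = κ·ℓ = 0.2907 × 2.4477 = 0.71155 rad
ρ = (1 − cos θ)/κ = (1 − 0.75735)/0.2907 = 0.83470
z = sin θ / κ = 0.65301/0.2907 = 2.24632
x = ρ cos φ = 0.83470 × cos(147.41°) = -0.70327
y = ρ sin φ = 0.83470 × sin(147.41°) = 0.44959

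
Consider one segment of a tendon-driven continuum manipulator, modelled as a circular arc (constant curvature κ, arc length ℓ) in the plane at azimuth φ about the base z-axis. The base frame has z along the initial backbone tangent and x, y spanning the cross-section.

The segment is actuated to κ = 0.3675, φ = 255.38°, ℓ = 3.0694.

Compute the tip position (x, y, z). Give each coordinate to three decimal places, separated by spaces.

-0.393 -1.505 2.459

θ = κ·ℓ = 0.3675 × 3.0694 = 1.12800 rad
ρ = (1 − cos θ)/κ = (1 − 0.42846)/0.3675 = 1.55520
z = sin θ / κ = 0.90356/0.3675 = 2.45866
x = ρ cos φ = 1.55520 × cos(255.38°) = -0.39254
y = ρ sin φ = 1.55520 × sin(255.38°) = -1.50485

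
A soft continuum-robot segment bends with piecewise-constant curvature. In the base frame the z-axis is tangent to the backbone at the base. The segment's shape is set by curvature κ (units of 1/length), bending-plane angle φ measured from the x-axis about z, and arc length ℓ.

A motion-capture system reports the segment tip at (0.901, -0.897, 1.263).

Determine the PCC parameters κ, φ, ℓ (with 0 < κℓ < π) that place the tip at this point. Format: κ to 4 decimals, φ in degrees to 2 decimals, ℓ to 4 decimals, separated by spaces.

ρ = √(x²+y²) = √(0.901² + -0.897²) = 1.27138
φ = atan2(y, x) mod 360° = atan2(-0.897, 0.901) = 315.1275°
|p|² = ρ² + z² = 1.27138² + 1.263² = 3.21158
κ = 2ρ / |p|² = 2×1.27138 / 3.21158 = 0.79175
θ = 2·atan2(ρ, z) = 2·atan2(1.27138, 1.263) = 1.57741 rad
ℓ = θ/κ = 1.57741/0.79175 = 1.99231

0.7917 315.13 1.9923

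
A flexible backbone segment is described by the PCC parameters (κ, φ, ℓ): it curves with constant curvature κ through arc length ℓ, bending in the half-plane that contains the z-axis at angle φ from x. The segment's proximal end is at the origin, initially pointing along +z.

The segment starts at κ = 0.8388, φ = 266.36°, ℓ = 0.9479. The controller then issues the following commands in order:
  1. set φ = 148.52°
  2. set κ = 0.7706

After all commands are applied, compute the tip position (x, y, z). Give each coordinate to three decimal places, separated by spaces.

-0.282 0.173 0.866

initial: κ=0.8388, φ=266.36°, ℓ=0.9479
cmd 1: set φ=148.52° → (κ,φ,ℓ)=(0.8388,148.52°,0.9479) → tip=(-0.3048,0.1866,0.8511)
cmd 2: set κ=0.7706 → (κ,φ,ℓ)=(0.7706,148.52°,0.9479) → tip=(-0.2823,0.1729,0.8658)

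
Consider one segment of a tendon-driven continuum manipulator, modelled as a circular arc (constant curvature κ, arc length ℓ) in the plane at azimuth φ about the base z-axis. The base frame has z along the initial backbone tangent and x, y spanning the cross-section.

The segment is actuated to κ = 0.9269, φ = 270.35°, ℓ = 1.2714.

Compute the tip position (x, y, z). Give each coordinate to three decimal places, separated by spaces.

θ = κ·ℓ = 0.9269 × 1.2714 = 1.17846 rad
ρ = (1 − cos θ)/κ = (1 − 0.38235)/0.9269 = 0.66636
z = sin θ / κ = 0.92402/0.9269 = 0.99689
x = ρ cos φ = 0.66636 × cos(270.35°) = 0.00407
y = ρ sin φ = 0.66636 × sin(270.35°) = -0.66635

0.004 -0.666 0.997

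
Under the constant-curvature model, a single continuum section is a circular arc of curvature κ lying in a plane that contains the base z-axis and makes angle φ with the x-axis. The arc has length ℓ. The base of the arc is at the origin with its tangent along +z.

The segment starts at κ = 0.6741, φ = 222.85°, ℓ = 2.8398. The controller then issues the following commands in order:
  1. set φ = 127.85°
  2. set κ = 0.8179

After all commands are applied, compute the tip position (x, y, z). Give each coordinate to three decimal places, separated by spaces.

initial: κ=0.6741, φ=222.85°, ℓ=2.8398
cmd 1: set φ=127.85° → (κ,φ,ℓ)=(0.6741,127.85°,2.8398) → tip=(-1.2168,1.5659,1.3968)
cmd 2: set κ=0.8179 → (κ,φ,ℓ)=(0.8179,127.85°,2.8398) → tip=(-1.2626,1.6248,0.8930)

-1.263 1.625 0.893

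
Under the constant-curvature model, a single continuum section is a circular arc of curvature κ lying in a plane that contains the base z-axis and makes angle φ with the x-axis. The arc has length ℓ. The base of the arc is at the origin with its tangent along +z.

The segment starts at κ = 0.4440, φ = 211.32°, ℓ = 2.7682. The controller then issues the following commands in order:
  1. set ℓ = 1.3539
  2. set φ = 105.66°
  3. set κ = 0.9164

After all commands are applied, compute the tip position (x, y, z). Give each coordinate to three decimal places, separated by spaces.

initial: κ=0.4440, φ=211.32°, ℓ=2.7682
cmd 1: set ℓ=1.3539 → (κ,φ,ℓ)=(0.4440,211.32°,1.3539) → tip=(-0.3373,-0.2052,1.2738)
cmd 2: set φ=105.66° → (κ,φ,ℓ)=(0.4440,105.66°,1.3539) → tip=(-0.1066,0.3802,1.2738)
cmd 3: set κ=0.9164 → (κ,φ,ℓ)=(0.9164,105.66°,1.3539) → tip=(-0.1991,0.7102,1.0323)

-0.199 0.710 1.032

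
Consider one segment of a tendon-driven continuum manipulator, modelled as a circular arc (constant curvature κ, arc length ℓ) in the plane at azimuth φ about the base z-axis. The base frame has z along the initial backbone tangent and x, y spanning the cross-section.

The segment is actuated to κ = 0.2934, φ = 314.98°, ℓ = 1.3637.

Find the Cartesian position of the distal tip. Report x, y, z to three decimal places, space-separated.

θ = κ·ℓ = 0.2934 × 1.3637 = 0.40011 rad
ρ = (1 − cos θ)/κ = (1 − 0.92102)/0.2934 = 0.26919
z = sin θ / κ = 0.38952/0.2934 = 1.32760
x = ρ cos φ = 0.26919 × cos(314.98°) = 0.19028
y = ρ sin φ = 0.26919 × sin(314.98°) = -0.19042

0.190 -0.190 1.328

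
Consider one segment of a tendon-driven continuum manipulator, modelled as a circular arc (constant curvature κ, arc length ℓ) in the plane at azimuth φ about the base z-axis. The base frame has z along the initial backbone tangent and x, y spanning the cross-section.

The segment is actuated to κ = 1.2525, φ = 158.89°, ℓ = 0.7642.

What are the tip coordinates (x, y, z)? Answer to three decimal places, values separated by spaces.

-0.316 0.122 0.653

θ = κ·ℓ = 1.2525 × 0.7642 = 0.95716 rad
ρ = (1 − cos θ)/κ = (1 − 0.57584)/1.2525 = 0.33865
z = sin θ / κ = 0.81756/1.2525 = 0.65274
x = ρ cos φ = 0.33865 × cos(158.89°) = -0.31592
y = ρ sin φ = 0.33865 × sin(158.89°) = 0.12197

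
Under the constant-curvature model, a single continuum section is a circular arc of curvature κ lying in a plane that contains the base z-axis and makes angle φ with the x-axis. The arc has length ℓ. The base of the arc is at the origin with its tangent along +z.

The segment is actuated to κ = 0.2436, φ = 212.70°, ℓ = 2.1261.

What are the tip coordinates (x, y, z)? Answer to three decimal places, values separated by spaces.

-0.453 -0.291 2.032

θ = κ·ℓ = 0.2436 × 2.1261 = 0.51792 rad
ρ = (1 − cos θ)/κ = (1 − 0.86885)/0.2436 = 0.53838
z = sin θ / κ = 0.49507/0.2436 = 2.03232
x = ρ cos φ = 0.53838 × cos(212.70°) = -0.45305
y = ρ sin φ = 0.53838 × sin(212.70°) = -0.29085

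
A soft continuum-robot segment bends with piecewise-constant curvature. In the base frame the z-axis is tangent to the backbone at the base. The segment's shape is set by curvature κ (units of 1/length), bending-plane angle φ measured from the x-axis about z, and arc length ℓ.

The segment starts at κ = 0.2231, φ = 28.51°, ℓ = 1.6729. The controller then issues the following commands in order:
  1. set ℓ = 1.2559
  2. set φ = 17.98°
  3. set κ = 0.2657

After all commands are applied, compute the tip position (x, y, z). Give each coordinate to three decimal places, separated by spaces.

0.197 0.064 1.233

initial: κ=0.2231, φ=28.51°, ℓ=1.6729
cmd 1: set ℓ=1.2559 → (κ,φ,ℓ)=(0.2231,28.51°,1.2559) → tip=(0.1536,0.0834,1.2395)
cmd 2: set φ=17.98° → (κ,φ,ℓ)=(0.2231,17.98°,1.2559) → tip=(0.1663,0.0540,1.2395)
cmd 3: set κ=0.2657 → (κ,φ,ℓ)=(0.2657,17.98°,1.2559) → tip=(0.1975,0.0641,1.2327)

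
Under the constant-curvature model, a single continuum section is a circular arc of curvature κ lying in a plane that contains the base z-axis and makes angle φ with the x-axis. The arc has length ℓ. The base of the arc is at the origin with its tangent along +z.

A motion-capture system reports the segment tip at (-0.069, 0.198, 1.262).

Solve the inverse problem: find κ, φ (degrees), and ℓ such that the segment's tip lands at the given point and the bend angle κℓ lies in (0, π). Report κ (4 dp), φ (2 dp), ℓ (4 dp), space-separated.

0.2562 109.21 1.2851

ρ = √(x²+y²) = √(-0.069² + 0.198²) = 0.20968
φ = atan2(y, x) mod 360° = atan2(0.198, -0.069) = 109.2127°
|p|² = ρ² + z² = 0.20968² + 1.262² = 1.63661
κ = 2ρ / |p|² = 2×0.20968 / 1.63661 = 0.25624
θ = 2·atan2(ρ, z) = 2·atan2(0.20968, 1.262) = 0.32929 rad
ℓ = θ/κ = 0.32929/0.25624 = 1.28510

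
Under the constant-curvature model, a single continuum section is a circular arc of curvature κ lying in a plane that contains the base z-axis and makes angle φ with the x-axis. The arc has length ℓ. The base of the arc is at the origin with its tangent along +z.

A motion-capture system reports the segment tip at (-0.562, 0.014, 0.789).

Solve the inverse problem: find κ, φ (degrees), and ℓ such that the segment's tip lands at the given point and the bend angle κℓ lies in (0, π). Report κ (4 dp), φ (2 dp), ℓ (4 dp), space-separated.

1.1979 178.57 1.0336

ρ = √(x²+y²) = √(-0.562² + 0.014²) = 0.56217
φ = atan2(y, x) mod 360° = atan2(0.014, -0.562) = 178.5730°
|p|² = ρ² + z² = 0.56217² + 0.789² = 0.93856
κ = 2ρ / |p|² = 2×0.56217 / 0.93856 = 1.19795
θ = 2·atan2(ρ, z) = 2·atan2(0.56217, 0.789) = 1.23815 rad
ℓ = θ/κ = 1.23815/1.19795 = 1.03356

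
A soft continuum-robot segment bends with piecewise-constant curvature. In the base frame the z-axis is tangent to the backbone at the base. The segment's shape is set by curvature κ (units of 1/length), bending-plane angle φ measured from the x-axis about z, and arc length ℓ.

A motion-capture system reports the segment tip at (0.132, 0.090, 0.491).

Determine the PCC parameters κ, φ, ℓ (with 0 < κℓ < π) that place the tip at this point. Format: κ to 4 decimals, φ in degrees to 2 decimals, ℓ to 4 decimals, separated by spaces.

1.1985 34.29 0.5250

ρ = √(x²+y²) = √(0.132² + 0.090²) = 0.15976
φ = atan2(y, x) mod 360° = atan2(0.090, 0.132) = 34.2869°
|p|² = ρ² + z² = 0.15976² + 0.491² = 0.26660
κ = 2ρ / |p|² = 2×0.15976 / 0.26660 = 1.19849
θ = 2·atan2(ρ, z) = 2·atan2(0.15976, 0.491) = 0.62915 rad
ℓ = θ/κ = 0.62915/1.19849 = 0.52495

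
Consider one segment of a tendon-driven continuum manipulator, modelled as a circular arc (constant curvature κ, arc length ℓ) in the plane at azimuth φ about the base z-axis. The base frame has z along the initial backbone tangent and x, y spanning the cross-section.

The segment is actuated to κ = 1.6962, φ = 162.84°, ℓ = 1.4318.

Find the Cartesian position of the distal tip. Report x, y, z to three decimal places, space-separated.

-0.989 0.306 0.386

θ = κ·ℓ = 1.6962 × 1.4318 = 2.42862 rad
ρ = (1 − cos θ)/κ = (1 − -0.75642)/1.6962 = 1.03550
z = sin θ / κ = 0.65409/1.6962 = 0.38562
x = ρ cos φ = 1.03550 × cos(162.84°) = -0.98941
y = ρ sin φ = 1.03550 × sin(162.84°) = 0.30552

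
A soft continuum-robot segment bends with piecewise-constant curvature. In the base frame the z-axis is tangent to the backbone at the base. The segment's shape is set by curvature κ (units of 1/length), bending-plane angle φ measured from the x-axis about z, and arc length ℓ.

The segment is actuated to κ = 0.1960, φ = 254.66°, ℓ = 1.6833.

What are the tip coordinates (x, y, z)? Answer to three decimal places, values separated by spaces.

θ = κ·ℓ = 0.1960 × 1.6833 = 0.32993 rad
ρ = (1 − cos θ)/κ = (1 − 0.94607)/0.1960 = 0.27517
z = sin θ / κ = 0.32397/0.1960 = 1.65293
x = ρ cos φ = 0.27517 × cos(254.66°) = -0.07280
y = ρ sin φ = 0.27517 × sin(254.66°) = -0.26537

-0.073 -0.265 1.653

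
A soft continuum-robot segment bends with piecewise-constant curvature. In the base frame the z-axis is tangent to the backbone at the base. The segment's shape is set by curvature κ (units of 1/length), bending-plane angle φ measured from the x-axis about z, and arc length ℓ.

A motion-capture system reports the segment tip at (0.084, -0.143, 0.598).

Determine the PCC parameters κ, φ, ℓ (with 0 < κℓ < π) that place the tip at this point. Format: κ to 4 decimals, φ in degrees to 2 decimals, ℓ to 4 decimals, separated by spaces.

ρ = √(x²+y²) = √(0.084² + -0.143²) = 0.16585
φ = atan2(y, x) mod 360° = atan2(-0.143, 0.084) = 300.4305°
|p|² = ρ² + z² = 0.16585² + 0.598² = 0.38511
κ = 2ρ / |p|² = 2×0.16585 / 0.38511 = 0.86130
θ = 2·atan2(ρ, z) = 2·atan2(0.16585, 0.598) = 0.54107 rad
ℓ = θ/κ = 0.54107/0.86130 = 0.62821

0.8613 300.43 0.6282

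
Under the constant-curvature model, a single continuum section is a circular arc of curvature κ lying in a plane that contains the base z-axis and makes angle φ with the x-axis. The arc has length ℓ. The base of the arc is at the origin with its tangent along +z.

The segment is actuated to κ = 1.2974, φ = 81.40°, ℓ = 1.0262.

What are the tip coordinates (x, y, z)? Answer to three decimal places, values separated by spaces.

θ = κ·ℓ = 1.2974 × 1.0262 = 1.33139 rad
ρ = (1 − cos θ)/κ = (1 − 0.23712)/1.2974 = 0.58800
z = sin θ / κ = 0.97148/1.2974 = 0.74879
x = ρ cos φ = 0.58800 × cos(81.40°) = 0.08793
y = ρ sin φ = 0.58800 × sin(81.40°) = 0.58139

0.088 0.581 0.749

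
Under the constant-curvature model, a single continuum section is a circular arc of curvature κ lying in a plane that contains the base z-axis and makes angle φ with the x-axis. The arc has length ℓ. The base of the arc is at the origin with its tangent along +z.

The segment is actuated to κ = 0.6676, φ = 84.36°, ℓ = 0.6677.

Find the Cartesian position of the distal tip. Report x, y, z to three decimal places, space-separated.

0.014 0.146 0.646

θ = κ·ℓ = 0.6676 × 0.6677 = 0.44576 rad
ρ = (1 − cos θ)/κ = (1 − 0.90228)/0.6676 = 0.14637
z = sin θ / κ = 0.43114/0.6676 = 0.64581
x = ρ cos φ = 0.14637 × cos(84.36°) = 0.01438
y = ρ sin φ = 0.14637 × sin(84.36°) = 0.14566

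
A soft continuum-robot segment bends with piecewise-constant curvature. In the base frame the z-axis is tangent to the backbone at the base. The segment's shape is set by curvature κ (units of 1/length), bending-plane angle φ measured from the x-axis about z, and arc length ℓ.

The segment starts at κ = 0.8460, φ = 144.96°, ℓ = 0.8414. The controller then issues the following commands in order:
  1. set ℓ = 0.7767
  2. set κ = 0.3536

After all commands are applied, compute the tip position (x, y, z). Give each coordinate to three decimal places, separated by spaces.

initial: κ=0.8460, φ=144.96°, ℓ=0.8414
cmd 1: set ℓ=0.7767 → (κ,φ,ℓ)=(0.8460,144.96°,0.7767) → tip=(-0.2015,0.1413,0.7220)
cmd 2: set κ=0.3536 → (κ,φ,ℓ)=(0.3536,144.96°,0.7767) → tip=(-0.0868,0.0609,0.7670)

-0.087 0.061 0.767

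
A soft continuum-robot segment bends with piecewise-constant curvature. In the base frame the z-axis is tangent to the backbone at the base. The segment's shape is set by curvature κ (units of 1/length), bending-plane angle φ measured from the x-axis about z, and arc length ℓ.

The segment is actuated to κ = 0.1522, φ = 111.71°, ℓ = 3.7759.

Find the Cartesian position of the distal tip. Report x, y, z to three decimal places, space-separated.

-0.390 0.981 3.571

θ = κ·ℓ = 0.1522 × 3.7759 = 0.57469 rad
ρ = (1 − cos θ)/κ = (1 − 0.83936)/0.1522 = 1.05545
z = sin θ / κ = 0.54358/0.1522 = 3.57146
x = ρ cos φ = 1.05545 × cos(111.71°) = -0.39042
y = ρ sin φ = 1.05545 × sin(111.71°) = 0.98059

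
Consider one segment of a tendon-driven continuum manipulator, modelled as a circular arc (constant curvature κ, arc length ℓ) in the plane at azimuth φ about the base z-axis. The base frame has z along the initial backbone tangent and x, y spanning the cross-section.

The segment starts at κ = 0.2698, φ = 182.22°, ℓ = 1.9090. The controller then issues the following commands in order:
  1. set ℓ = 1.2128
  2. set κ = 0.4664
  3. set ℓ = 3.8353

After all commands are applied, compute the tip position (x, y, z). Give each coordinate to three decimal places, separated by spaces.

-2.606 -0.101 2.093

initial: κ=0.2698, φ=182.22°, ℓ=1.9090
cmd 1: set ℓ=1.2128 → (κ,φ,ℓ)=(0.2698,182.22°,1.2128) → tip=(-0.1965,-0.0076,1.1913)
cmd 2: set κ=0.4664 → (κ,φ,ℓ)=(0.4664,182.22°,1.2128) → tip=(-0.3337,-0.0129,1.1492)
cmd 3: set ℓ=3.8353 → (κ,φ,ℓ)=(0.4664,182.22°,3.8353) → tip=(-2.6058,-0.1010,2.0933)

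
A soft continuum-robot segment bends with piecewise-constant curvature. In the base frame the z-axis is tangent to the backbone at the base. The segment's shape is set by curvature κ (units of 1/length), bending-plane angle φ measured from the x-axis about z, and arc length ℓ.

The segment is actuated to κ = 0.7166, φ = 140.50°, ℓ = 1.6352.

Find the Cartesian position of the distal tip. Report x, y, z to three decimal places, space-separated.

-0.658 0.543 1.286

θ = κ·ℓ = 0.7166 × 1.6352 = 1.17178 rad
ρ = (1 − cos θ)/κ = (1 − 0.38851)/0.7166 = 0.85332
z = sin θ / κ = 0.92145/0.7166 = 1.28586
x = ρ cos φ = 0.85332 × cos(140.50°) = -0.65845
y = ρ sin φ = 0.85332 × sin(140.50°) = 0.54278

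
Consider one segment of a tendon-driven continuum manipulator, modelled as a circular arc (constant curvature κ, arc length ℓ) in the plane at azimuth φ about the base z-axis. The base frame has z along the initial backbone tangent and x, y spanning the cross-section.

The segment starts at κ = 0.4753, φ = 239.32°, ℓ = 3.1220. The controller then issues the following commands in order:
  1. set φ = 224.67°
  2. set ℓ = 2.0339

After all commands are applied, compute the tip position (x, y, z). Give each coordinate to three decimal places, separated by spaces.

-0.646 -0.639 1.732

initial: κ=0.4753, φ=239.32°, ℓ=3.1220
cmd 1: set φ=224.67° → (κ,φ,ℓ)=(0.4753,224.67°,3.1220) → tip=(-1.3664,-1.3507,2.0960)
cmd 2: set ℓ=2.0339 → (κ,φ,ℓ)=(0.4753,224.67°,2.0339) → tip=(-0.6464,-0.6390,1.7316)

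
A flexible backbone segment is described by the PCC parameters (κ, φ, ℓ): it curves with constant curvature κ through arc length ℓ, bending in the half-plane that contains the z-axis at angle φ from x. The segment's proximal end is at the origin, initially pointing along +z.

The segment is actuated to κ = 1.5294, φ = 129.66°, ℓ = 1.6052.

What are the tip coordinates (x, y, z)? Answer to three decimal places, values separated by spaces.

-0.740 0.893 0.414

θ = κ·ℓ = 1.5294 × 1.6052 = 2.45499 rad
ρ = (1 − cos θ)/κ = (1 − -0.77341)/1.5294 = 1.15954
z = sin θ / κ = 0.63391/1.5294 = 0.41448
x = ρ cos φ = 1.15954 × cos(129.66°) = -0.74006
y = ρ sin φ = 1.15954 × sin(129.66°) = 0.89267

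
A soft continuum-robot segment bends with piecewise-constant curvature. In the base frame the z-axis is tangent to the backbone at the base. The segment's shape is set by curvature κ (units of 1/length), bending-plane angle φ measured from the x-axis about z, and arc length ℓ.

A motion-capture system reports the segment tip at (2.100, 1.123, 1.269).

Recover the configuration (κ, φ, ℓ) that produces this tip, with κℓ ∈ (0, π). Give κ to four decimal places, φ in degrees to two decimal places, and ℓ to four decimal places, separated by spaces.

ρ = √(x²+y²) = √(2.100² + 1.123²) = 2.38141
φ = atan2(y, x) mod 360° = atan2(1.123, 2.100) = 28.1362°
|p|² = ρ² + z² = 2.38141² + 1.269² = 7.28149
κ = 2ρ / |p|² = 2×2.38141 / 7.28149 = 0.65410
θ = 2·atan2(ρ, z) = 2·atan2(2.38141, 1.269) = 2.16239 rad
ℓ = θ/κ = 2.16239/0.65410 = 3.30590

0.6541 28.14 3.3059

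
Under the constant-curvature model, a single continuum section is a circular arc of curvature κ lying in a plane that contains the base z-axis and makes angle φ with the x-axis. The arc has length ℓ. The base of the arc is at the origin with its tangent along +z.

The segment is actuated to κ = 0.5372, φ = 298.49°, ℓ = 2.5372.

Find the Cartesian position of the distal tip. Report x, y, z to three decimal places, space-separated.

0.705 -1.299 1.821

θ = κ·ℓ = 0.5372 × 2.5372 = 1.36298 rad
ρ = (1 − cos θ)/κ = (1 − 0.20632)/0.5372 = 1.47744
z = sin θ / κ = 0.97848/0.5372 = 1.82145
x = ρ cos φ = 1.47744 × cos(298.49°) = 0.70475
y = ρ sin φ = 1.47744 × sin(298.49°) = -1.29852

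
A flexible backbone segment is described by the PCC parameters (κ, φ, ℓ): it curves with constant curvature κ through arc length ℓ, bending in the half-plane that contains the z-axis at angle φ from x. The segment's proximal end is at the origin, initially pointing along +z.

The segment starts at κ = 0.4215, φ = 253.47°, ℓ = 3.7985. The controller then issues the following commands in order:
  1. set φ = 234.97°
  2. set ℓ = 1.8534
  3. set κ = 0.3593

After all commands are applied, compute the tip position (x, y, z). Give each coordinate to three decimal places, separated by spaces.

initial: κ=0.4215, φ=253.47°, ℓ=3.7985
cmd 1: set φ=234.97° → (κ,φ,ℓ)=(0.4215,234.97°,3.7985) → tip=(-1.4030,-2.0015,2.3714)
cmd 2: set ℓ=1.8534 → (κ,φ,ℓ)=(0.4215,234.97°,1.8534) → tip=(-0.3948,-0.5633,1.6706)
cmd 3: set κ=0.3593 → (κ,φ,ℓ)=(0.3593,234.97°,1.8534) → tip=(-0.3413,-0.4869,1.7194)

-0.341 -0.487 1.719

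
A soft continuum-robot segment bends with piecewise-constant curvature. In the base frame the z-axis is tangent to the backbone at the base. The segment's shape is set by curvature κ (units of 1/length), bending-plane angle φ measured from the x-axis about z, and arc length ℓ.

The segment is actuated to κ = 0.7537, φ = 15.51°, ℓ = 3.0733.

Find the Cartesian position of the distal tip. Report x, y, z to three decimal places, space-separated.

θ = κ·ℓ = 0.7537 × 3.0733 = 2.31635 rad
ρ = (1 − cos θ)/κ = (1 − -0.67838)/0.7537 = 2.22685
z = sin θ / κ = 0.73471/0.7537 = 0.97481
x = ρ cos φ = 2.22685 × cos(15.51°) = 2.14576
y = ρ sin φ = 2.22685 × sin(15.51°) = 0.59547

2.146 0.595 0.975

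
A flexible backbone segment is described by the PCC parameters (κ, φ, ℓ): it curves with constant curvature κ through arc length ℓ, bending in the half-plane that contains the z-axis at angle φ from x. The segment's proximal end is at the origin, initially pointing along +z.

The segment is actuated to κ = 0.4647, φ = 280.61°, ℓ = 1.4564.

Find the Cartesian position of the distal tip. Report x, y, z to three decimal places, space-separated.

0.087 -0.466 1.348

θ = κ·ℓ = 0.4647 × 1.4564 = 0.67679 rad
ρ = (1 − cos θ)/κ = (1 − 0.77959)/0.4647 = 0.47431
z = sin θ / κ = 0.62629/0.4647 = 1.34774
x = ρ cos φ = 0.47431 × cos(280.61°) = 0.08733
y = ρ sin φ = 0.47431 × sin(280.61°) = -0.46620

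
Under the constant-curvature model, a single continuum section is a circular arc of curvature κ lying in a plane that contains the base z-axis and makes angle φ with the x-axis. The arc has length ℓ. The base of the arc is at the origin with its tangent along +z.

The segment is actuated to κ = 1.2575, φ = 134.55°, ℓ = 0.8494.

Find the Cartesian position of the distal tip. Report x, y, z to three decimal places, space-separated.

θ = κ·ℓ = 1.2575 × 0.8494 = 1.06812 rad
ρ = (1 − cos θ)/κ = (1 − 0.48177)/1.2575 = 0.41211
z = sin θ / κ = 0.87630/1.2575 = 0.69686
x = ρ cos φ = 0.41211 × cos(134.55°) = -0.28911
y = ρ sin φ = 0.41211 × sin(134.55°) = 0.29369

-0.289 0.294 0.697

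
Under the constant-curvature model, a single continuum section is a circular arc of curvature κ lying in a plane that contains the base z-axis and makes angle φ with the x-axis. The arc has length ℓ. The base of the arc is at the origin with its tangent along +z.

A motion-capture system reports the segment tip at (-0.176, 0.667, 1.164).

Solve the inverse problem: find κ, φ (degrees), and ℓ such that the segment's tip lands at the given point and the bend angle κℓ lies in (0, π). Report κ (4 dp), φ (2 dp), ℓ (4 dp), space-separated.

0.7536 104.78 1.4198

ρ = √(x²+y²) = √(-0.176² + 0.667²) = 0.68983
φ = atan2(y, x) mod 360° = atan2(0.667, -0.176) = 104.7816°
|p|² = ρ² + z² = 0.68983² + 1.164² = 1.83076
κ = 2ρ / |p|² = 2×0.68983 / 1.83076 = 0.75360
θ = 2·atan2(ρ, z) = 2·atan2(0.68983, 1.164) = 1.06998 rad
ℓ = θ/κ = 1.06998/0.75360 = 1.41982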